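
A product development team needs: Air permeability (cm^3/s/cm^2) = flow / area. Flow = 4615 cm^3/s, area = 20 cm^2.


Formula: Air Permeability = Airflow / Test Area
AP = 4615 cm^3/s / 20 cm^2
AP = 230.8 cm^3/s/cm^2

230.8 cm^3/s/cm^2


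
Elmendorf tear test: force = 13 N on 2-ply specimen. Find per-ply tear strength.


Formula: Per-ply strength = Total force / Number of plies
Per-ply = 13 N / 2
Per-ply = 6.5 N

6.5 N


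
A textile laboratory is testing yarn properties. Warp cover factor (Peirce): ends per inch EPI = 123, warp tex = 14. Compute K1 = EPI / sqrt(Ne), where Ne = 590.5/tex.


Formula: K1 = EPI / sqrt(Ne), with Ne = 590.5 / tex_warp
Step 1: Ne = 590.5 / 14 = 42.179
Step 2: sqrt(Ne) = sqrt(42.179) = 6.4945
Step 3: K1 = 123 / 6.4945 = 18.9

18.9


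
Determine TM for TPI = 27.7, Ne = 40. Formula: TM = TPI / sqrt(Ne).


Formula: TM = TPI / sqrt(Ne)
Step 1: sqrt(Ne) = sqrt(40) = 6.3246
Step 2: TM = 27.7 / 6.3246 = 4.38

4.38 TM


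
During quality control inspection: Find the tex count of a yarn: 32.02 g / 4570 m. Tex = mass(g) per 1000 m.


Formula: Tex = (mass_g / length_m) * 1000
Substituting: Tex = (32.02 / 4570) * 1000
Intermediate: 32.02 / 4570 = 0.00700656 g/m
Tex = 0.00700656 * 1000 = 7.01 tex

7.01 tex


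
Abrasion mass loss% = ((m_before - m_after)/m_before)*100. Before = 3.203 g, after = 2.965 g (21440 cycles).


Formula: Mass loss% = ((m_before - m_after) / m_before) * 100
Step 1: Mass loss = 3.203 - 2.965 = 0.238 g
Step 2: Ratio = 0.238 / 3.203 = 0.0743053
Step 3: Mass loss% = 0.0743053 * 100 = 7.43053% ≈ 7.43%

7.43%


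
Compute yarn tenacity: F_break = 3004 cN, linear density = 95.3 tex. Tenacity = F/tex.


Formula: Tenacity = Breaking force / Linear density
Tenacity = 3004 cN / 95.3 tex
Tenacity = 31.52 cN/tex

31.52 cN/tex


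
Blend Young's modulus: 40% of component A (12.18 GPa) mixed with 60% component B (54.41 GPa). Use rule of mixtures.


Formula: Blend property = (fraction_A * property_A) + (fraction_B * property_B)
Step 1: Contribution A = 40/100 * 12.18 GPa = 4.872 GPa
Step 2: Contribution B = 60/100 * 54.41 GPa = 32.646 GPa
Step 3: Blend Young's modulus = 4.872 + 32.646 = 37.518 GPa

37.518 GPa


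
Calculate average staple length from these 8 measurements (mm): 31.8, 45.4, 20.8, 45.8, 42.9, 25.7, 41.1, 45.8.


Formula: Mean = sum of lengths / count
Sum = 31.8 + 45.4 + 20.8 + 45.8 + 42.9 + 25.7 + 41.1 + 45.8
Sum = 299.3 mm
Mean = 299.3 / 8 = 37.41 mm

37.41 mm


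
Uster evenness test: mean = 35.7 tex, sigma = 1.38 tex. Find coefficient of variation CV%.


Formula: CV% = (standard deviation / mean) * 100
Step 1: Ratio = 1.38 / 35.7 = 0.038655
Step 2: CV% = 0.038655 * 100 = 3.8655% ≈ 3.9%

3.9%


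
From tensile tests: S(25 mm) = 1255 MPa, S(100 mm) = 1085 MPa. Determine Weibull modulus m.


Formula: m = ln(L1/L2) / ln(S2/S1)
Step 1: ln(L1/L2) = ln(25/100) = -1.38629
Step 2: S2/S1 = 1085/1255 = 0.86454
Step 3: ln(S2/S1) = ln(0.86454) = -0.14556
Step 4: m = -1.38629 / -0.14556 = 9.52

9.52 (Weibull m)


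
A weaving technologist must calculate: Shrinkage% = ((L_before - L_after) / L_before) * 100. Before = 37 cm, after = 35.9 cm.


Formula: Shrinkage% = ((L_before - L_after) / L_before) * 100
Step 1: Shrinkage = 37 - 35.9 = 1.1 cm
Step 2: Shrinkage% = (1.1 / 37) * 100
Step 3: Shrinkage% = 0.02973 * 100 = 2.973% ≈ 3.0%

3.0%


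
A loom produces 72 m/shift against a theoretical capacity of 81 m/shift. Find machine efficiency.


Formula: Efficiency% = (Actual output / Theoretical output) * 100
Efficiency% = (72 / 81) * 100
Efficiency% = 0.888889 * 100 = 88.8889% ≈ 88.9%

88.9%


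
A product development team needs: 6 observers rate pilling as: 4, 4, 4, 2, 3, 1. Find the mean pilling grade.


Formula: Mean = sum / count
Sum = 4 + 4 + 4 + 2 + 3 + 1 = 18
Mean = 18 / 6 = 3.0

3.0


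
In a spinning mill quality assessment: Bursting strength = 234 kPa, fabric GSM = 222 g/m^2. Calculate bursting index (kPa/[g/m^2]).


Formula: Bursting Index = Bursting Strength / Fabric GSM
BI = 234 kPa / 222 g/m^2
BI = 1.054 kPa/(g/m^2)

1.054 kPa/(g/m^2)


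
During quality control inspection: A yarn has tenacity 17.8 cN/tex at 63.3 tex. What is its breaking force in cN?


Formula: Breaking force = Tenacity * Linear density
F = 17.8 cN/tex * 63.3 tex
F = 1126.74 cN

1126.74 cN


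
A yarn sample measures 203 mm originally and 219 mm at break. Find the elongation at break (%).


Formula: Elongation (%) = ((L_break - L0) / L0) * 100
Step 1: Extension = 219 - 203 = 16 mm
Step 2: Elongation = (16 / 203) * 100
Step 3: Elongation = 0.078818 * 100 = 7.8818% ≈ 7.9%

7.9%


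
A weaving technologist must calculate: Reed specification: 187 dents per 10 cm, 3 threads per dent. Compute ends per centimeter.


Formula: EPC = (dents per 10 cm * ends per dent) / 10
Step 1: Total ends per 10 cm = 187 * 3 = 561
Step 2: EPC = 561 / 10 = 56.1 ends/cm

56.1 ends/cm


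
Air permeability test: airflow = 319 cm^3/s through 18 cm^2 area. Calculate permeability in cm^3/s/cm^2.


Formula: Air Permeability = Airflow / Test Area
AP = 319 cm^3/s / 18 cm^2
AP = 17.7 cm^3/s/cm^2

17.7 cm^3/s/cm^2


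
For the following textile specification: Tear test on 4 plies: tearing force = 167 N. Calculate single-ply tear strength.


Formula: Per-ply strength = Total force / Number of plies
Per-ply = 167 N / 4
Per-ply = 41.75 N

41.75 N


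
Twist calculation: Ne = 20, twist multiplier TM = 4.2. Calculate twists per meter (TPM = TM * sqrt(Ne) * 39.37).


Formula: TPM = TM * sqrt(Ne) * 39.37
Step 1: sqrt(Ne) = sqrt(20) = 4.4721
Step 2: TM * sqrt(Ne) = 4.2 * 4.4721 = 18.7828
Step 3: TPM = 18.7828 * 39.37 = 739 twists/m

739 twists/m


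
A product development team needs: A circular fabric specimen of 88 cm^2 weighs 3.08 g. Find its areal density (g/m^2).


Formula: GSM = mass_g / area_m2
Step 1: Convert area: 88 cm^2 = 88 / 10000 = 0.0088 m^2
Step 2: GSM = 3.08 g / 0.0088 m^2 = 350.0 g/m^2

350.0 g/m^2


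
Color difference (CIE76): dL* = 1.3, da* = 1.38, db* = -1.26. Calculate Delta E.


Formula: Delta E = sqrt(dL*^2 + da*^2 + db*^2)
Step 1: dL*^2 = 1.3^2 = 1.69
Step 2: da*^2 = 1.38^2 = 1.9044
Step 3: db*^2 = (-1.26)^2 = 1.5876
Step 4: Sum = 1.69 + 1.9044 + 1.5876 = 5.182
Step 5: Delta E = sqrt(5.182) = 2.28

2.28 Delta E


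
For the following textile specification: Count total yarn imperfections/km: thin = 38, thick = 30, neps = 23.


Formula: Total = thin places + thick places + neps
Total = 38 + 30 + 23
Total = 91 imperfections/km

91 imperfections/km


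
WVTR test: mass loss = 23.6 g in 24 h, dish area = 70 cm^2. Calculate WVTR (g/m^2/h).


Formula: WVTR = mass_loss / (area * time)
Step 1: Convert area: 70 cm^2 = 0.007 m^2
Step 2: WVTR = 23.6 g / (0.007 m^2 * 24 h)
Step 3: WVTR = 23.6 / 0.168 = 140.5 g/m^2/h

140.5 g/m^2/h


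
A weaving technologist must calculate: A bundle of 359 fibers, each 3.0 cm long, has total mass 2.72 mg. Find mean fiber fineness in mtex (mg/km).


Formula: fineness (mtex) = mass (mg) / total length (km) = (mass_mg / total_length_m) * 1000
Step 1: Convert fiber length: 3.0 cm = 0.03 m
Step 2: Total fiber length = 359 * 0.03 = 10.77 m
Step 3: Linear density = 2.72 mg / 10.77 m = 0.2526 mg/m
Step 4: fineness = 0.2526 * 1000 = 252.6 mtex

252.6 mtex


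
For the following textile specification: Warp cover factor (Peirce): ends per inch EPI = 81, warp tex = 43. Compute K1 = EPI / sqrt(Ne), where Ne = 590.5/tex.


Formula: K1 = EPI / sqrt(Ne), with Ne = 590.5 / tex_warp
Step 1: Ne = 590.5 / 43 = 13.733
Step 2: sqrt(Ne) = sqrt(13.733) = 3.7058
Step 3: K1 = 81 / 3.7058 = 21.9

21.9


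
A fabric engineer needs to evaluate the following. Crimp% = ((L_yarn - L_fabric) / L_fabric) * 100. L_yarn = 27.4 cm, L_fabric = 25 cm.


Formula: Crimp% = ((L_yarn - L_fabric) / L_fabric) * 100
Step 1: Extension = 27.4 - 25 = 2.4 cm
Step 2: Crimp% = (2.4 / 25) * 100
Step 3: Crimp% = 0.096 * 100 = 9.6%

9.6%


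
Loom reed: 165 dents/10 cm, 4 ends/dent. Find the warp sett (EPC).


Formula: EPC = (dents per 10 cm * ends per dent) / 10
Step 1: Total ends per 10 cm = 165 * 4 = 660
Step 2: EPC = 660 / 10 = 66.0 ends/cm

66.0 ends/cm


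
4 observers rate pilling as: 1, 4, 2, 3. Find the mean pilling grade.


Formula: Mean = sum / count
Sum = 1 + 4 + 2 + 3 = 10
Mean = 10 / 4 = 2.5

2.5


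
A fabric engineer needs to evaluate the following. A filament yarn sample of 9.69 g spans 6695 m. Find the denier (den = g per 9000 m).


Formula: den = (mass_g / length_m) * 9000
Substituting: den = (9.69 / 6695) * 9000
Intermediate: 9.69 / 6695 = 0.00144735 g/m
den = 0.00144735 * 9000 = 13.0 denier

13.0 denier


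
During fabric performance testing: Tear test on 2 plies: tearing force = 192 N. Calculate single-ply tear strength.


Formula: Per-ply strength = Total force / Number of plies
Per-ply = 192 N / 2
Per-ply = 96 N

96 N


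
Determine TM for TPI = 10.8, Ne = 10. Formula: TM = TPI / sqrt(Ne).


Formula: TM = TPI / sqrt(Ne)
Step 1: sqrt(Ne) = sqrt(10) = 3.1623
Step 2: TM = 10.8 / 3.1623 = 3.42

3.42 TM


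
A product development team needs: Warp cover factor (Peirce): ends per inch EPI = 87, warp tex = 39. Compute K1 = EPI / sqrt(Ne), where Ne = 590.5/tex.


Formula: K1 = EPI / sqrt(Ne), with Ne = 590.5 / tex_warp
Step 1: Ne = 590.5 / 39 = 15.141
Step 2: sqrt(Ne) = sqrt(15.141) = 3.8911
Step 3: K1 = 87 / 3.8911 = 22.4

22.4


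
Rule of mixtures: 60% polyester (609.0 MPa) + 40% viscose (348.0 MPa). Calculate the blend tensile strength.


Formula: Blend property = (fraction_A * property_A) + (fraction_B * property_B)
Step 1: Contribution A = 60/100 * 609.0 MPa = 365.4 MPa
Step 2: Contribution B = 40/100 * 348.0 MPa = 139.2 MPa
Step 3: Blend tensile strength = 365.4 + 139.2 = 504.6 MPa

504.6 MPa


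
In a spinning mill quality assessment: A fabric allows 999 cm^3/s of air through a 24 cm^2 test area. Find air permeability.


Formula: Air Permeability = Airflow / Test Area
AP = 999 cm^3/s / 24 cm^2
AP = 41.6 cm^3/s/cm^2

41.6 cm^3/s/cm^2


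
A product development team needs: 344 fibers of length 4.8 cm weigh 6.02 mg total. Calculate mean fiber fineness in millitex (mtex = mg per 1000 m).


Formula: fineness (mtex) = mass (mg) / total length (km) = (mass_mg / total_length_m) * 1000
Step 1: Convert fiber length: 4.8 cm = 0.048 m
Step 2: Total fiber length = 344 * 0.048 = 16.512 m
Step 3: Linear density = 6.02 mg / 16.512 m = 0.3646 mg/m
Step 4: fineness = 0.3646 * 1000 = 364.6 mtex

364.6 mtex


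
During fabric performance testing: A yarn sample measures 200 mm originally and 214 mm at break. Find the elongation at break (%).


Formula: Elongation (%) = ((L_break - L0) / L0) * 100
Step 1: Extension = 214 - 200 = 14 mm
Step 2: Elongation = (14 / 200) * 100
Step 3: Elongation = 0.07 * 100 = 7.0%

7.0%


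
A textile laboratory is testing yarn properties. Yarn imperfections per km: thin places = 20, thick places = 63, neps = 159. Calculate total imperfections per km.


Formula: Total = thin places + thick places + neps
Total = 20 + 63 + 159
Total = 242 imperfections/km

242 imperfections/km


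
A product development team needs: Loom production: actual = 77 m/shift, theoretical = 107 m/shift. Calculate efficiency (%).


Formula: Efficiency% = (Actual output / Theoretical output) * 100
Efficiency% = (77 / 107) * 100
Efficiency% = 0.719626 * 100 = 71.9626% ≈ 72.0%

72.0%


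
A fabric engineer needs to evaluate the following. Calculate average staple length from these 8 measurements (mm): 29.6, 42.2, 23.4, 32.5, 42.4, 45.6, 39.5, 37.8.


Formula: Mean = sum of lengths / count
Sum = 29.6 + 42.2 + 23.4 + 32.5 + 42.4 + 45.6 + 39.5 + 37.8
Sum = 293.0 mm
Mean = 293.0 / 8 = 36.63 mm

36.63 mm


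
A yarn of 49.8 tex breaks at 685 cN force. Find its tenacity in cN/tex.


Formula: Tenacity = Breaking force / Linear density
Tenacity = 685 cN / 49.8 tex
Tenacity = 13.76 cN/tex

13.76 cN/tex


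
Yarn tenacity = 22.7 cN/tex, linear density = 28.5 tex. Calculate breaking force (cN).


Formula: Breaking force = Tenacity * Linear density
F = 22.7 cN/tex * 28.5 tex
F = 646.95 cN

646.95 cN


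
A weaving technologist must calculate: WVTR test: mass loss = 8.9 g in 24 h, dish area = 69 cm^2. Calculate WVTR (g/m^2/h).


Formula: WVTR = mass_loss / (area * time)
Step 1: Convert area: 69 cm^2 = 0.0069 m^2
Step 2: WVTR = 8.9 g / (0.0069 m^2 * 24 h)
Step 3: WVTR = 8.9 / 0.1656 = 53.7 g/m^2/h

53.7 g/m^2/h


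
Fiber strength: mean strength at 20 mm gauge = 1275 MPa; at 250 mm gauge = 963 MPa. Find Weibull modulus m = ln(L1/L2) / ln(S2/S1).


Formula: m = ln(L1/L2) / ln(S2/S1)
Step 1: ln(L1/L2) = ln(20/250) = -2.52573
Step 2: S2/S1 = 963/1275 = 0.75529
Step 3: ln(S2/S1) = ln(0.75529) = -0.28065
Step 4: m = -2.52573 / -0.28065 = 9.00

9.00 (Weibull m)


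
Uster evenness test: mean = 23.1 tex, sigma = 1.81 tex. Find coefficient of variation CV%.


Formula: CV% = (standard deviation / mean) * 100
Step 1: Ratio = 1.81 / 23.1 = 0.078355
Step 2: CV% = 0.078355 * 100 = 7.8355% ≈ 7.8%

7.8%


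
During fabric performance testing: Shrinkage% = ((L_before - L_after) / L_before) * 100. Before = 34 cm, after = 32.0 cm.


Formula: Shrinkage% = ((L_before - L_after) / L_before) * 100
Step 1: Shrinkage = 34 - 32.0 = 2.0 cm
Step 2: Shrinkage% = (2.0 / 34) * 100
Step 3: Shrinkage% = 0.058824 * 100 = 5.8824% ≈ 5.9%

5.9%


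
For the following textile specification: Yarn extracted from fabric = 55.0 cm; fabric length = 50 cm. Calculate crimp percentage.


Formula: Crimp% = ((L_yarn - L_fabric) / L_fabric) * 100
Step 1: Extension = 55.0 - 50 = 5.0 cm
Step 2: Crimp% = (5.0 / 50) * 100
Step 3: Crimp% = 0.1 * 100 = 10.0%

10.0%


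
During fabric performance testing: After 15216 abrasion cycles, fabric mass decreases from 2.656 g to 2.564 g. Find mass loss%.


Formula: Mass loss% = ((m_before - m_after) / m_before) * 100
Step 1: Mass loss = 2.656 - 2.564 = 0.092 g
Step 2: Ratio = 0.092 / 2.656 = 0.0346386
Step 3: Mass loss% = 0.0346386 * 100 = 3.46386% ≈ 3.46%

3.46%


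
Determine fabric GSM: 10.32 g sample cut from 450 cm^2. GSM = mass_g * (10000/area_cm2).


Formula: GSM = mass_g / area_m2
Step 1: Convert area: 450 cm^2 = 450 / 10000 = 0.045 m^2
Step 2: GSM = 10.32 g / 0.045 m^2 = 229.3 g/m^2

229.3 g/m^2


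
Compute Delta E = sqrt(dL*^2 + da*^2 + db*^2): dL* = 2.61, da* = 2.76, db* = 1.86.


Formula: Delta E = sqrt(dL*^2 + da*^2 + db*^2)
Step 1: dL*^2 = 2.61^2 = 6.8121
Step 2: da*^2 = 2.76^2 = 7.6176
Step 3: db*^2 = 1.86^2 = 3.4596
Step 4: Sum = 6.8121 + 7.6176 + 3.4596 = 17.8893
Step 5: Delta E = sqrt(17.8893) = 4.23

4.23 Delta E


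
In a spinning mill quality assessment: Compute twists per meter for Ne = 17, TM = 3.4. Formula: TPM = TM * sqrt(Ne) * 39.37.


Formula: TPM = TM * sqrt(Ne) * 39.37
Step 1: sqrt(Ne) = sqrt(17) = 4.1231
Step 2: TM * sqrt(Ne) = 3.4 * 4.1231 = 14.0185
Step 3: TPM = 14.0185 * 39.37 = 552 twists/m

552 twists/m


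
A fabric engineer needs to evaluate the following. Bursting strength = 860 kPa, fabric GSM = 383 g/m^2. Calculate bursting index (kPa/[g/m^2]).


Formula: Bursting Index = Bursting Strength / Fabric GSM
BI = 860 kPa / 383 g/m^2
BI = 2.245 kPa/(g/m^2)

2.245 kPa/(g/m^2)


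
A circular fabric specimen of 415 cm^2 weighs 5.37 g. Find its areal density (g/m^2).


Formula: GSM = mass_g / area_m2
Step 1: Convert area: 415 cm^2 = 415 / 10000 = 0.0415 m^2
Step 2: GSM = 5.37 g / 0.0415 m^2 = 129.4 g/m^2

129.4 g/m^2


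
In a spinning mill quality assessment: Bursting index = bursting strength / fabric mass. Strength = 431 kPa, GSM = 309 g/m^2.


Formula: Bursting Index = Bursting Strength / Fabric GSM
BI = 431 kPa / 309 g/m^2
BI = 1.395 kPa/(g/m^2)

1.395 kPa/(g/m^2)


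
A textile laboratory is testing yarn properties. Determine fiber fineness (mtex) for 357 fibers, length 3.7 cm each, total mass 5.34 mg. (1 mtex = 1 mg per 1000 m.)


Formula: fineness (mtex) = mass (mg) / total length (km) = (mass_mg / total_length_m) * 1000
Step 1: Convert fiber length: 3.7 cm = 0.037 m
Step 2: Total fiber length = 357 * 0.037 = 13.209 m
Step 3: Linear density = 5.34 mg / 13.209 m = 0.4043 mg/m
Step 4: fineness = 0.4043 * 1000 = 404.3 mtex

404.3 mtex


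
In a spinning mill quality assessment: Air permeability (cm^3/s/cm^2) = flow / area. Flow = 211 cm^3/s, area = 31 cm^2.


Formula: Air Permeability = Airflow / Test Area
AP = 211 cm^3/s / 31 cm^2
AP = 6.8 cm^3/s/cm^2

6.8 cm^3/s/cm^2


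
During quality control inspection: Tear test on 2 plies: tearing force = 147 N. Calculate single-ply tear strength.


Formula: Per-ply strength = Total force / Number of plies
Per-ply = 147 N / 2
Per-ply = 73.5 N

73.5 N


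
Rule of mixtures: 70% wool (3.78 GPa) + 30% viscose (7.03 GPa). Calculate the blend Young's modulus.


Formula: Blend property = (fraction_A * property_A) + (fraction_B * property_B)
Step 1: Contribution A = 70/100 * 3.78 GPa = 2.646 GPa
Step 2: Contribution B = 30/100 * 7.03 GPa = 2.109 GPa
Step 3: Blend Young's modulus = 2.646 + 2.109 = 4.755 GPa

4.755 GPa


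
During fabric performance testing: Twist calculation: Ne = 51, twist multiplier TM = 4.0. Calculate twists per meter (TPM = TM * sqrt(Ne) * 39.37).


Formula: TPM = TM * sqrt(Ne) * 39.37
Step 1: sqrt(Ne) = sqrt(51) = 7.1414
Step 2: TM * sqrt(Ne) = 4.0 * 7.1414 = 28.5656
Step 3: TPM = 28.5656 * 39.37 = 1125 twists/m

1125 twists/m


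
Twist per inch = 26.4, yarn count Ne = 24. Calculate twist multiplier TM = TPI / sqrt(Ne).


Formula: TM = TPI / sqrt(Ne)
Step 1: sqrt(Ne) = sqrt(24) = 4.899
Step 2: TM = 26.4 / 4.899 = 5.39

5.39 TM


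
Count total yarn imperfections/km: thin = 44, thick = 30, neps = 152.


Formula: Total = thin places + thick places + neps
Total = 44 + 30 + 152
Total = 226 imperfections/km

226 imperfections/km


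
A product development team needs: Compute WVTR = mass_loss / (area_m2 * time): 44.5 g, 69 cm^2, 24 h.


Formula: WVTR = mass_loss / (area * time)
Step 1: Convert area: 69 cm^2 = 0.0069 m^2
Step 2: WVTR = 44.5 g / (0.0069 m^2 * 24 h)
Step 3: WVTR = 44.5 / 0.1656 = 268.7 g/m^2/h

268.7 g/m^2/h


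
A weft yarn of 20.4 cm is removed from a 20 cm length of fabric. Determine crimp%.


Formula: Crimp% = ((L_yarn - L_fabric) / L_fabric) * 100
Step 1: Extension = 20.4 - 20 = 0.4 cm
Step 2: Crimp% = (0.4 / 20) * 100
Step 3: Crimp% = 0.02 * 100 = 2.0%

2.0%


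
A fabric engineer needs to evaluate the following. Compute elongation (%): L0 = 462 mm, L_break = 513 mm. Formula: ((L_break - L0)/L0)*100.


Formula: Elongation (%) = ((L_break - L0) / L0) * 100
Step 1: Extension = 513 - 462 = 51 mm
Step 2: Elongation = (51 / 462) * 100
Step 3: Elongation = 0.11039 * 100 = 11.039% ≈ 11.0%

11.0%


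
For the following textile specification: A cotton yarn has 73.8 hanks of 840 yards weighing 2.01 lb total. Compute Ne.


Formula: Ne = hanks / mass_lb
Substituting: Ne = 73.8 / 2.01
Ne = 36.7

36.7 Ne


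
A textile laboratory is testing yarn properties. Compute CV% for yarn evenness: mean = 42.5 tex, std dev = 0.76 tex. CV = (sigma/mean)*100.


Formula: CV% = (standard deviation / mean) * 100
Step 1: Ratio = 0.76 / 42.5 = 0.017882
Step 2: CV% = 0.017882 * 100 = 1.7882% ≈ 1.8%

1.8%


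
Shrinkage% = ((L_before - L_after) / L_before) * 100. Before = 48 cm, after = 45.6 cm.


Formula: Shrinkage% = ((L_before - L_after) / L_before) * 100
Step 1: Shrinkage = 48 - 45.6 = 2.4 cm
Step 2: Shrinkage% = (2.4 / 48) * 100
Step 3: Shrinkage% = 0.05 * 100 = 5.0%

5.0%


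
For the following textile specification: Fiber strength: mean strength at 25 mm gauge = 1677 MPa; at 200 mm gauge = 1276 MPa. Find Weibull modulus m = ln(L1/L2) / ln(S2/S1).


Formula: m = ln(L1/L2) / ln(S2/S1)
Step 1: ln(L1/L2) = ln(25/200) = -2.07944
Step 2: S2/S1 = 1276/1677 = 0.76088
Step 3: ln(S2/S1) = ln(0.76088) = -0.27328
Step 4: m = -2.07944 / -0.27328 = 7.61

7.61 (Weibull m)


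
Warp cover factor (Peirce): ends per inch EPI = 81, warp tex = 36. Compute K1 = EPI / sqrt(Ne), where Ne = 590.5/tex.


Formula: K1 = EPI / sqrt(Ne), with Ne = 590.5 / tex_warp
Step 1: Ne = 590.5 / 36 = 16.403
Step 2: sqrt(Ne) = sqrt(16.403) = 4.0501
Step 3: K1 = 81 / 4.0501 = 20.0

20.0


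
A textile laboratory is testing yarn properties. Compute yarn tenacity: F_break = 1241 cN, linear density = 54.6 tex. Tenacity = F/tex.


Formula: Tenacity = Breaking force / Linear density
Tenacity = 1241 cN / 54.6 tex
Tenacity = 22.73 cN/tex

22.73 cN/tex


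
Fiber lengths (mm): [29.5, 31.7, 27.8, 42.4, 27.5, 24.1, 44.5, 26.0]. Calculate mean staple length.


Formula: Mean = sum of lengths / count
Sum = 29.5 + 31.7 + 27.8 + 42.4 + 27.5 + 24.1 + 44.5 + 26.0
Sum = 253.5 mm
Mean = 253.5 / 8 = 31.69 mm

31.69 mm


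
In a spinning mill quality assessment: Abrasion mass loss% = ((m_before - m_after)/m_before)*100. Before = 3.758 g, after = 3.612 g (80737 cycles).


Formula: Mass loss% = ((m_before - m_after) / m_before) * 100
Step 1: Mass loss = 3.758 - 3.612 = 0.146 g
Step 2: Ratio = 0.146 / 3.758 = 0.0388505
Step 3: Mass loss% = 0.0388505 * 100 = 3.88505% ≈ 3.89%

3.89%


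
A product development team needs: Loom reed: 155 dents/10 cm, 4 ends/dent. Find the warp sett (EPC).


Formula: EPC = (dents per 10 cm * ends per dent) / 10
Step 1: Total ends per 10 cm = 155 * 4 = 620
Step 2: EPC = 620 / 10 = 62.0 ends/cm

62.0 ends/cm


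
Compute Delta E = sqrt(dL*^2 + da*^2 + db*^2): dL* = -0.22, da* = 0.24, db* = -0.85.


Formula: Delta E = sqrt(dL*^2 + da*^2 + db*^2)
Step 1: dL*^2 = (-0.22)^2 = 0.0484
Step 2: da*^2 = 0.24^2 = 0.0576
Step 3: db*^2 = (-0.85)^2 = 0.7225
Step 4: Sum = 0.0484 + 0.0576 + 0.7225 = 0.8285
Step 5: Delta E = sqrt(0.8285) = 0.91

0.91 Delta E


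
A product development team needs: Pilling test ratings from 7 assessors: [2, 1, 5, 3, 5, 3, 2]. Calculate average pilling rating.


Formula: Mean = sum / count
Sum = 2 + 1 + 5 + 3 + 5 + 3 + 2 = 21
Mean = 21 / 7 = 3.0

3.0


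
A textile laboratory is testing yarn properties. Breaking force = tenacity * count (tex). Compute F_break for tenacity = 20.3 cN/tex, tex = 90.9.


Formula: Breaking force = Tenacity * Linear density
F = 20.3 cN/tex * 90.9 tex
F = 1845.27 cN

1845.27 cN


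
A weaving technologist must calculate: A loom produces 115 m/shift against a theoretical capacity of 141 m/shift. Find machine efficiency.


Formula: Efficiency% = (Actual output / Theoretical output) * 100
Efficiency% = (115 / 141) * 100
Efficiency% = 0.815603 * 100 = 81.5603% ≈ 81.6%

81.6%


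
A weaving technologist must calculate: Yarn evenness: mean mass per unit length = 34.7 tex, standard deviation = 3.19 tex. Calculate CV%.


Formula: CV% = (standard deviation / mean) * 100
Step 1: Ratio = 3.19 / 34.7 = 0.091931
Step 2: CV% = 0.091931 * 100 = 9.1931% ≈ 9.2%

9.2%


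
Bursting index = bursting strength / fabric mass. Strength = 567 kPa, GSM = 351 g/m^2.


Formula: Bursting Index = Bursting Strength / Fabric GSM
BI = 567 kPa / 351 g/m^2
BI = 1.615 kPa/(g/m^2)

1.615 kPa/(g/m^2)


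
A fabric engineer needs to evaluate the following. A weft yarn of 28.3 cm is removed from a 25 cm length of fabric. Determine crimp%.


Formula: Crimp% = ((L_yarn - L_fabric) / L_fabric) * 100
Step 1: Extension = 28.3 - 25 = 3.3 cm
Step 2: Crimp% = (3.3 / 25) * 100
Step 3: Crimp% = 0.132 * 100 = 13.2%

13.2%


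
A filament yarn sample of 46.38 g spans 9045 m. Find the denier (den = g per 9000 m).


Formula: den = (mass_g / length_m) * 9000
Substituting: den = (46.38 / 9045) * 9000
Intermediate: 46.38 / 9045 = 0.00512769 g/m
den = 0.00512769 * 9000 = 46.1 denier

46.1 denier


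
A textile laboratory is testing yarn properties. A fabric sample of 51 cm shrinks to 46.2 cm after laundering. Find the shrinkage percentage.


Formula: Shrinkage% = ((L_before - L_after) / L_before) * 100
Step 1: Shrinkage = 51 - 46.2 = 4.8 cm
Step 2: Shrinkage% = (4.8 / 51) * 100
Step 3: Shrinkage% = 0.094118 * 100 = 9.4118% ≈ 9.4%

9.4%


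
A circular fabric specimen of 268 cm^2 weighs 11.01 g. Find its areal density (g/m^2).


Formula: GSM = mass_g / area_m2
Step 1: Convert area: 268 cm^2 = 268 / 10000 = 0.0268 m^2
Step 2: GSM = 11.01 g / 0.0268 m^2 = 410.8 g/m^2

410.8 g/m^2


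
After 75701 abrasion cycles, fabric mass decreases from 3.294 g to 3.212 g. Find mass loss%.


Formula: Mass loss% = ((m_before - m_after) / m_before) * 100
Step 1: Mass loss = 3.294 - 3.212 = 0.082 g
Step 2: Ratio = 0.082 / 3.294 = 0.0248937
Step 3: Mass loss% = 0.0248937 * 100 = 2.48937% ≈ 2.49%

2.49%


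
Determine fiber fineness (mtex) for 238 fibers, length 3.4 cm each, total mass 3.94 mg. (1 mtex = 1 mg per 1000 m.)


Formula: fineness (mtex) = mass (mg) / total length (km) = (mass_mg / total_length_m) * 1000
Step 1: Convert fiber length: 3.4 cm = 0.034 m
Step 2: Total fiber length = 238 * 0.034 = 8.092 m
Step 3: Linear density = 3.94 mg / 8.092 m = 0.4869 mg/m
Step 4: fineness = 0.4869 * 1000 = 486.9 mtex

486.9 mtex


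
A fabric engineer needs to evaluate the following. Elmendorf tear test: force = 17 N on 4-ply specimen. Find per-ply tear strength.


Formula: Per-ply strength = Total force / Number of plies
Per-ply = 17 N / 4
Per-ply = 4.25 N

4.25 N


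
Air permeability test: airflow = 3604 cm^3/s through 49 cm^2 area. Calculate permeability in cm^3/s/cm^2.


Formula: Air Permeability = Airflow / Test Area
AP = 3604 cm^3/s / 49 cm^2
AP = 73.6 cm^3/s/cm^2

73.6 cm^3/s/cm^2


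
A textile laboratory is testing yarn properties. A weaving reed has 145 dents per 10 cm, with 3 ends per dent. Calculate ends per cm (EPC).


Formula: EPC = (dents per 10 cm * ends per dent) / 10
Step 1: Total ends per 10 cm = 145 * 3 = 435
Step 2: EPC = 435 / 10 = 43.5 ends/cm

43.5 ends/cm


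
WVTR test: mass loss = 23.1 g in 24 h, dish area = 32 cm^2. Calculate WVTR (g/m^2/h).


Formula: WVTR = mass_loss / (area * time)
Step 1: Convert area: 32 cm^2 = 0.0032 m^2
Step 2: WVTR = 23.1 g / (0.0032 m^2 * 24 h)
Step 3: WVTR = 23.1 / 0.0768 = 300.8 g/m^2/h

300.8 g/m^2/h


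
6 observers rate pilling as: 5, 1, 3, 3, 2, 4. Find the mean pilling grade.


Formula: Mean = sum / count
Sum = 5 + 1 + 3 + 3 + 2 + 4 = 18
Mean = 18 / 6 = 3.0

3.0


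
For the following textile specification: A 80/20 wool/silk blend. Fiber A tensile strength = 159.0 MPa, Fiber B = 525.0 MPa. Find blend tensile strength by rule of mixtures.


Formula: Blend property = (fraction_A * property_A) + (fraction_B * property_B)
Step 1: Contribution A = 80/100 * 159.0 MPa = 127.2 MPa
Step 2: Contribution B = 20/100 * 525.0 MPa = 105.0 MPa
Step 3: Blend tensile strength = 127.2 + 105.0 = 232.2 MPa

232.2 MPa


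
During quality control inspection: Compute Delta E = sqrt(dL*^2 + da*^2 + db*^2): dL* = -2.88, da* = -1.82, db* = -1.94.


Formula: Delta E = sqrt(dL*^2 + da*^2 + db*^2)
Step 1: dL*^2 = (-2.88)^2 = 8.2944
Step 2: da*^2 = (-1.82)^2 = 3.3124
Step 3: db*^2 = (-1.94)^2 = 3.7636
Step 4: Sum = 8.2944 + 3.3124 + 3.7636 = 15.3704
Step 5: Delta E = sqrt(15.3704) = 3.92

3.92 Delta E


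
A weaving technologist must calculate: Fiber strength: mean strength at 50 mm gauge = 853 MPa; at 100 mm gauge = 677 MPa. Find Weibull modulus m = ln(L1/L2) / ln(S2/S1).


Formula: m = ln(L1/L2) / ln(S2/S1)
Step 1: ln(L1/L2) = ln(50/100) = -0.69315
Step 2: S2/S1 = 677/853 = 0.79367
Step 3: ln(S2/S1) = ln(0.79367) = -0.23109
Step 4: m = -0.69315 / -0.23109 = 3.00

3.00 (Weibull m)


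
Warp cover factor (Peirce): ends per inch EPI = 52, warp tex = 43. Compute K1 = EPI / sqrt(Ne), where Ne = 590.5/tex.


Formula: K1 = EPI / sqrt(Ne), with Ne = 590.5 / tex_warp
Step 1: Ne = 590.5 / 43 = 13.733
Step 2: sqrt(Ne) = sqrt(13.733) = 3.7058
Step 3: K1 = 52 / 3.7058 = 14.0

14.0


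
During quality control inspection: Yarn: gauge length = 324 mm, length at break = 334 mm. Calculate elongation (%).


Formula: Elongation (%) = ((L_break - L0) / L0) * 100
Step 1: Extension = 334 - 324 = 10 mm
Step 2: Elongation = (10 / 324) * 100
Step 3: Elongation = 0.030864 * 100 = 3.0864% ≈ 3.1%

3.1%


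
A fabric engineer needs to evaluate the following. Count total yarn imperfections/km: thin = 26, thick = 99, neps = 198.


Formula: Total = thin places + thick places + neps
Total = 26 + 99 + 198
Total = 323 imperfections/km

323 imperfections/km


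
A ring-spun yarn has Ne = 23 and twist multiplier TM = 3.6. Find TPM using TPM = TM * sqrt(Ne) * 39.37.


Formula: TPM = TM * sqrt(Ne) * 39.37
Step 1: sqrt(Ne) = sqrt(23) = 4.7958
Step 2: TM * sqrt(Ne) = 3.6 * 4.7958 = 17.2649
Step 3: TPM = 17.2649 * 39.37 = 680 twists/m

680 twists/m


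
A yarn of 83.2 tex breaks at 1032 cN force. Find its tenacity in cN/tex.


Formula: Tenacity = Breaking force / Linear density
Tenacity = 1032 cN / 83.2 tex
Tenacity = 12.40 cN/tex

12.40 cN/tex


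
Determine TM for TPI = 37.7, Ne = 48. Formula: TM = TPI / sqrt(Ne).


Formula: TM = TPI / sqrt(Ne)
Step 1: sqrt(Ne) = sqrt(48) = 6.9282
Step 2: TM = 37.7 / 6.9282 = 5.44

5.44 TM


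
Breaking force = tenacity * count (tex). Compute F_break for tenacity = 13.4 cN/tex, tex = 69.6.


Formula: Breaking force = Tenacity * Linear density
F = 13.4 cN/tex * 69.6 tex
F = 932.64 cN

932.64 cN


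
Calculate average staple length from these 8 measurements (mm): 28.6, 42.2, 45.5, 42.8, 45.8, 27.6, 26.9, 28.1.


Formula: Mean = sum of lengths / count
Sum = 28.6 + 42.2 + 45.5 + 42.8 + 45.8 + 27.6 + 26.9 + 28.1
Sum = 287.5 mm
Mean = 287.5 / 8 = 35.94 mm

35.94 mm


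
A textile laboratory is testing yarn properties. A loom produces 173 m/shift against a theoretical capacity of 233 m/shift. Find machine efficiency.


Formula: Efficiency% = (Actual output / Theoretical output) * 100
Efficiency% = (173 / 233) * 100
Efficiency% = 0.742489 * 100 = 74.2489% ≈ 74.2%

74.2%


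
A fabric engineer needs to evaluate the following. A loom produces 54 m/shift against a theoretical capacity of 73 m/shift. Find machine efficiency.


Formula: Efficiency% = (Actual output / Theoretical output) * 100
Efficiency% = (54 / 73) * 100
Efficiency% = 0.739726 * 100 = 73.9726% ≈ 74.0%

74.0%


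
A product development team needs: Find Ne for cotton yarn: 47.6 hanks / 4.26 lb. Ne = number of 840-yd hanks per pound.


Formula: Ne = hanks / mass_lb
Substituting: Ne = 47.6 / 4.26
Ne = 11.2

11.2 Ne


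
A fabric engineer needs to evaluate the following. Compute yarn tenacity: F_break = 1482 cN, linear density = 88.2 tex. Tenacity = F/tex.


Formula: Tenacity = Breaking force / Linear density
Tenacity = 1482 cN / 88.2 tex
Tenacity = 16.80 cN/tex

16.80 cN/tex


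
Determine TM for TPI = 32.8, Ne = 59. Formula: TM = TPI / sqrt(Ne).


Formula: TM = TPI / sqrt(Ne)
Step 1: sqrt(Ne) = sqrt(59) = 7.6811
Step 2: TM = 32.8 / 7.6811 = 4.27

4.27 TM


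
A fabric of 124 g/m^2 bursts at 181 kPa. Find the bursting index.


Formula: Bursting Index = Bursting Strength / Fabric GSM
BI = 181 kPa / 124 g/m^2
BI = 1.460 kPa/(g/m^2)

1.460 kPa/(g/m^2)


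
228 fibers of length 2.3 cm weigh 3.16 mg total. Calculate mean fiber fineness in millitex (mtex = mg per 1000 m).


Formula: fineness (mtex) = mass (mg) / total length (km) = (mass_mg / total_length_m) * 1000
Step 1: Convert fiber length: 2.3 cm = 0.023 m
Step 2: Total fiber length = 228 * 0.023 = 5.244 m
Step 3: Linear density = 3.16 mg / 5.244 m = 0.6026 mg/m
Step 4: fineness = 0.6026 * 1000 = 602.6 mtex

602.6 mtex


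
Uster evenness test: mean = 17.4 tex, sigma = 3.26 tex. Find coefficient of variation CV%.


Formula: CV% = (standard deviation / mean) * 100
Step 1: Ratio = 3.26 / 17.4 = 0.187356
Step 2: CV% = 0.187356 * 100 = 18.7356% ≈ 18.7%

18.7%


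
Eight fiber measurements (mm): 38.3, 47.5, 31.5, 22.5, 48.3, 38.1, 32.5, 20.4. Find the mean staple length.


Formula: Mean = sum of lengths / count
Sum = 38.3 + 47.5 + 31.5 + 22.5 + 48.3 + 38.1 + 32.5 + 20.4
Sum = 279.1 mm
Mean = 279.1 / 8 = 34.89 mm

34.89 mm


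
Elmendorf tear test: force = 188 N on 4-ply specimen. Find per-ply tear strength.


Formula: Per-ply strength = Total force / Number of plies
Per-ply = 188 N / 4
Per-ply = 47 N

47 N


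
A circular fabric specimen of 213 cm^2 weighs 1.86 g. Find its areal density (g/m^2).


Formula: GSM = mass_g / area_m2
Step 1: Convert area: 213 cm^2 = 213 / 10000 = 0.0213 m^2
Step 2: GSM = 1.86 g / 0.0213 m^2 = 87.3 g/m^2

87.3 g/m^2


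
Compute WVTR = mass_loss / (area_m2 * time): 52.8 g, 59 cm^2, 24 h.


Formula: WVTR = mass_loss / (area * time)
Step 1: Convert area: 59 cm^2 = 0.0059 m^2
Step 2: WVTR = 52.8 g / (0.0059 m^2 * 24 h)
Step 3: WVTR = 52.8 / 0.1416 = 372.9 g/m^2/h

372.9 g/m^2/h


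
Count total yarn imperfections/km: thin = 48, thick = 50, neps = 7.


Formula: Total = thin places + thick places + neps
Total = 48 + 50 + 7
Total = 105 imperfections/km

105 imperfections/km


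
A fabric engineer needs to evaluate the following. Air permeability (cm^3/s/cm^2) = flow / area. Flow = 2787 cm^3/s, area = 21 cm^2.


Formula: Air Permeability = Airflow / Test Area
AP = 2787 cm^3/s / 21 cm^2
AP = 132.7 cm^3/s/cm^2

132.7 cm^3/s/cm^2


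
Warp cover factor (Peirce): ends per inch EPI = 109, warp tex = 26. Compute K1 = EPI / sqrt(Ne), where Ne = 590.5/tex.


Formula: K1 = EPI / sqrt(Ne), with Ne = 590.5 / tex_warp
Step 1: Ne = 590.5 / 26 = 22.712
Step 2: sqrt(Ne) = sqrt(22.712) = 4.7657
Step 3: K1 = 109 / 4.7657 = 22.9

22.9


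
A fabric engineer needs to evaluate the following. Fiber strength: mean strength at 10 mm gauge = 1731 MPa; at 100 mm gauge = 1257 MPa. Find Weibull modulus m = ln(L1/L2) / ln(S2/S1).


Formula: m = ln(L1/L2) / ln(S2/S1)
Step 1: ln(L1/L2) = ln(10/100) = -2.30259
Step 2: S2/S1 = 1257/1731 = 0.72617
Step 3: ln(S2/S1) = ln(0.72617) = -0.31997
Step 4: m = -2.30259 / -0.31997 = 7.20

7.20 (Weibull m)


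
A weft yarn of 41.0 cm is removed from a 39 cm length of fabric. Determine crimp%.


Formula: Crimp% = ((L_yarn - L_fabric) / L_fabric) * 100
Step 1: Extension = 41.0 - 39 = 2.0 cm
Step 2: Crimp% = (2.0 / 39) * 100
Step 3: Crimp% = 0.051282 * 100 = 5.1282% ≈ 5.1%

5.1%


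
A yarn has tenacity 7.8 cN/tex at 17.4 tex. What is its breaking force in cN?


Formula: Breaking force = Tenacity * Linear density
F = 7.8 cN/tex * 17.4 tex
F = 135.72 cN

135.72 cN


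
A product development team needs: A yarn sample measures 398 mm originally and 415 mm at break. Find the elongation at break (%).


Formula: Elongation (%) = ((L_break - L0) / L0) * 100
Step 1: Extension = 415 - 398 = 17 mm
Step 2: Elongation = (17 / 398) * 100
Step 3: Elongation = 0.042714 * 100 = 4.2714% ≈ 4.3%

4.3%


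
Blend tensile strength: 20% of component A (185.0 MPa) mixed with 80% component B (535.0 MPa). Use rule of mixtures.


Formula: Blend property = (fraction_A * property_A) + (fraction_B * property_B)
Step 1: Contribution A = 20/100 * 185.0 MPa = 37.0 MPa
Step 2: Contribution B = 80/100 * 535.0 MPa = 428.0 MPa
Step 3: Blend tensile strength = 37.0 + 428.0 = 465.0 MPa

465.0 MPa


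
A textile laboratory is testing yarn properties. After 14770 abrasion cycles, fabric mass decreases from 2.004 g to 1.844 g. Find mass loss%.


Formula: Mass loss% = ((m_before - m_after) / m_before) * 100
Step 1: Mass loss = 2.004 - 1.844 = 0.16 g
Step 2: Ratio = 0.16 / 2.004 = 0.0798403
Step 3: Mass loss% = 0.0798403 * 100 = 7.98403% ≈ 7.98%

7.98%


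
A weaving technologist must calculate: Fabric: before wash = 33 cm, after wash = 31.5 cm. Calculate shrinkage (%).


Formula: Shrinkage% = ((L_before - L_after) / L_before) * 100
Step 1: Shrinkage = 33 - 31.5 = 1.5 cm
Step 2: Shrinkage% = (1.5 / 33) * 100
Step 3: Shrinkage% = 0.045455 * 100 = 4.5455% ≈ 4.5%

4.5%


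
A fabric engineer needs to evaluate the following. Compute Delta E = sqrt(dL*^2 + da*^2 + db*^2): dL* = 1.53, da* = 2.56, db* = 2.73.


Formula: Delta E = sqrt(dL*^2 + da*^2 + db*^2)
Step 1: dL*^2 = 1.53^2 = 2.3409
Step 2: da*^2 = 2.56^2 = 6.5536
Step 3: db*^2 = 2.73^2 = 7.4529
Step 4: Sum = 2.3409 + 6.5536 + 7.4529 = 16.3474
Step 5: Delta E = sqrt(16.3474) = 4.04

4.04 Delta E


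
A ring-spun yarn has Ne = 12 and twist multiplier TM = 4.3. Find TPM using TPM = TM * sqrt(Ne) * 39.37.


Formula: TPM = TM * sqrt(Ne) * 39.37
Step 1: sqrt(Ne) = sqrt(12) = 3.4641
Step 2: TM * sqrt(Ne) = 4.3 * 3.4641 = 14.8956
Step 3: TPM = 14.8956 * 39.37 = 586 twists/m

586 twists/m


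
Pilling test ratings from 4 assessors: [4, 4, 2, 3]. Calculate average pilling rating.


Formula: Mean = sum / count
Sum = 4 + 4 + 2 + 3 = 13
Mean = 13 / 4 = 3.3

3.3


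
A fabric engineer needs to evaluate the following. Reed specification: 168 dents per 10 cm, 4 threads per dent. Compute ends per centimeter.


Formula: EPC = (dents per 10 cm * ends per dent) / 10
Step 1: Total ends per 10 cm = 168 * 4 = 672
Step 2: EPC = 672 / 10 = 67.2 ends/cm

67.2 ends/cm


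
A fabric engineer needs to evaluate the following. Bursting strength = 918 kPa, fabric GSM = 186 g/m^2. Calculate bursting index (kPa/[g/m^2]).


Formula: Bursting Index = Bursting Strength / Fabric GSM
BI = 918 kPa / 186 g/m^2
BI = 4.935 kPa/(g/m^2)

4.935 kPa/(g/m^2)


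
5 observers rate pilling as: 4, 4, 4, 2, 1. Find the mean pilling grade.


Formula: Mean = sum / count
Sum = 4 + 4 + 4 + 2 + 1 = 15
Mean = 15 / 5 = 3.0

3.0


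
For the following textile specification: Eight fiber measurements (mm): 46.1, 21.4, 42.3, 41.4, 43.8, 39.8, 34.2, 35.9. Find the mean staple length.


Formula: Mean = sum of lengths / count
Sum = 46.1 + 21.4 + 42.3 + 41.4 + 43.8 + 39.8 + 34.2 + 35.9
Sum = 304.9 mm
Mean = 304.9 / 8 = 38.11 mm

38.11 mm


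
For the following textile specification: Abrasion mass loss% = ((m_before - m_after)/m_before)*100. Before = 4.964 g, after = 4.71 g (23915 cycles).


Formula: Mass loss% = ((m_before - m_after) / m_before) * 100
Step 1: Mass loss = 4.964 - 4.71 = 0.254 g
Step 2: Ratio = 0.254 / 4.964 = 0.0511684
Step 3: Mass loss% = 0.0511684 * 100 = 5.11684% ≈ 5.12%

5.12%


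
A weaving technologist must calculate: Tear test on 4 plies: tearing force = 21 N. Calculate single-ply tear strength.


Formula: Per-ply strength = Total force / Number of plies
Per-ply = 21 N / 4
Per-ply = 5.25 N

5.25 N


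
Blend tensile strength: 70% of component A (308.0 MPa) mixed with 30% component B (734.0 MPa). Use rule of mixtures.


Formula: Blend property = (fraction_A * property_A) + (fraction_B * property_B)
Step 1: Contribution A = 70/100 * 308.0 MPa = 215.6 MPa
Step 2: Contribution B = 30/100 * 734.0 MPa = 220.2 MPa
Step 3: Blend tensile strength = 215.6 + 220.2 = 435.8 MPa

435.8 MPa


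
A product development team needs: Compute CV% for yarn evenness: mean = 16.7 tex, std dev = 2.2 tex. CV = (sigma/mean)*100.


Formula: CV% = (standard deviation / mean) * 100
Step 1: Ratio = 2.2 / 16.7 = 0.131737
Step 2: CV% = 0.131737 * 100 = 13.1737% ≈ 13.2%

13.2%


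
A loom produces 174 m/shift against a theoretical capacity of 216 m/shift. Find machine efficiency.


Formula: Efficiency% = (Actual output / Theoretical output) * 100
Efficiency% = (174 / 216) * 100
Efficiency% = 0.805556 * 100 = 80.5556% ≈ 80.6%

80.6%


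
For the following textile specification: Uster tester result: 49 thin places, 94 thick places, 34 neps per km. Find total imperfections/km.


Formula: Total = thin places + thick places + neps
Total = 49 + 94 + 34
Total = 177 imperfections/km

177 imperfections/km


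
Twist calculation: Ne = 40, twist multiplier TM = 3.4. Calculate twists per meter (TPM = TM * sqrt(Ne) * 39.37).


Formula: TPM = TM * sqrt(Ne) * 39.37
Step 1: sqrt(Ne) = sqrt(40) = 6.3246
Step 2: TM * sqrt(Ne) = 3.4 * 6.3246 = 21.5036
Step 3: TPM = 21.5036 * 39.37 = 847 twists/m

847 twists/m
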